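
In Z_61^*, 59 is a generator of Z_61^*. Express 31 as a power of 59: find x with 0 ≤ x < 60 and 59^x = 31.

Baby-step giant-step with m = ceil(sqrt(60)) = 8.
Baby table (59^j mod 61 for j=0..7):
  0:1  1:59  2:4  3:53  4:16  5:29  6:3  7:55
Giant step factor: 59^(-8) ≡ 56 (mod 61).
Scan 31·56^i mod 61 for i = 0, 1, …:
  i=0: 31   i=1: 28   i=2: 43   i=3: 29
Match at i=3, j=5: x = 3·8 + 5 = 29.

29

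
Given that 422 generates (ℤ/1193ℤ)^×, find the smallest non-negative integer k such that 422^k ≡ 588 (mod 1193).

527

Baby-step giant-step with m = ceil(sqrt(1192)) = 35.
Baby table (422^j mod 1193 for j=0..34):
  0:1  1:422  2:327  3:799  4:752  5:6  6:146  7:769
  8:22  9:933  10:36  11:876  12:1035  13:132  14:826  15:216
  16:484  17:245  18:792  19:184  20:103  21:518  22:277  23:1173
  24:1104  25:618  26:722  27:469  28:1073  29:659  30:129  31:753
  32:428  33:473  34:375
Giant step factor: 422^(-35) ≡ 205 (mod 1193).
Scan 588·205^i mod 1193 for i = 0, 1, …:
  i=0: 588   i=1: 47   i=2: 91   i=3: 760
  i=4: 710   i=5: 4   i=6: 820   i=7: 1080
  i=8: 695   i=9: 508     …   i=14: 182
  i=15: 327
Match at i=15, j=2: k = 15·35 + 2 = 527.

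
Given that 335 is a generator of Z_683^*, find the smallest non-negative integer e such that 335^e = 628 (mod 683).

185

Baby-step giant-step with m = ceil(sqrt(682)) = 27.
Baby table (335^j mod 683 for j=0..26):
  0:1  1:335  2:213  3:323  4:291  5:499  6:513  7:422
  8:672  9:413  10:389  11:545  12:214  13:658  14:504  15:139
  16:121  17:238  18:502  19:152  20:378  21:275  22:603  23:520
  24:35  25:114  26:625
Giant step factor: 335^(-27) ≡ 279 (mod 683).
Scan 628·279^i mod 683 for i = 0, 1, …:
  i=0: 628   i=1: 364   i=2: 472   i=3: 552
  i=4: 333   i=5: 19   i=6: 520
Match at i=6, j=23: e = 6·27 + 23 = 185.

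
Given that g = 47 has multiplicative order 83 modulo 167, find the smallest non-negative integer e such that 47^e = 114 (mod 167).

Successive powers of 47 modulo 167:
  47^0=1  47^1=47  47^2=38  47^3=116  47^4=108  47^5=66
  47^6=96  47^7=3  47^8=141  47^9=114
So 47^9 ≡ 114 (mod 167), giving e = 9.

9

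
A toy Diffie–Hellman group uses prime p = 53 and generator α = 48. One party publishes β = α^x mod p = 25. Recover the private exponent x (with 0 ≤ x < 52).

Successive powers of 48 modulo 53:
  48^0=1  48^1=48  48^2=25
So 48^2 ≡ 25 (mod 53), giving x = 2.

2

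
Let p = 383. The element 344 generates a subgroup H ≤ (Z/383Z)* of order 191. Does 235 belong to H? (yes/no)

yes

235 ∈ ⟨344⟩ iff 235^191 ≡ 1 (mod 383), since |⟨344⟩| = 191.
235^191 mod 383 = 1.
Since 1 = 1, 235 lies in the subgroup.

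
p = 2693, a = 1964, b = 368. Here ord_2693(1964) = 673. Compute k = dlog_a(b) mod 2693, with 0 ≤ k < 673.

272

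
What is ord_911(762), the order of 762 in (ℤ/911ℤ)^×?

910

The order of 762 must divide p − 1 = 910 = 2 · 5 · 7 · 13.
Divisors: 1, 2, 5, 7, 10, 13, 14, 26, 35, 65, 70, 91, 130, 182, 455, 910.
Check each in increasing order: 762^1 ≡ 762;  762^2 ≡ 337;  762^5 ≡ 44;  762^7 ≡ 252;  762^10 ≡ 114;  762^13 ≡ 442;  762^14 ≡ 645;  762^26 ≡ 410;  762^35 ≡ 420;  762^65 ≡ 862;  762^70 ≡ 577;  762^91 ≡ 863;  762^130 ≡ 579;  762^182 ≡ 482;  762^455 ≡ 910;  762^910 ≡ 1.
Smallest exponent giving 1 is 910.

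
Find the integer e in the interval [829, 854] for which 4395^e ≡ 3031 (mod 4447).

837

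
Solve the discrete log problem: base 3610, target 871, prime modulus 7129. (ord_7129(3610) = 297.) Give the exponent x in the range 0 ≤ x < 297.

272

Baby-step giant-step with m = ceil(sqrt(297)) = 18.
Baby table (3610^j mod 7129 for j=0..17):
  0:1  1:3610  2:288  3:5975  4:4525  5:2711  6:5722  7:3707
  8:1137  9:5395  10:6651  11:6767  12:4916  13:2679  14:4266  15:1620
  16:2420  17:3175
Giant step factor: 3610^(-18) ≡ 6489 (mod 7129).
Scan 871·6489^i mod 7129 for i = 0, 1, …:
  i=0: 871   i=1: 5751   i=2: 5053   i=3: 2646
  i=4: 3262   i=5: 1117   i=6: 5149   i=7: 5367
  i=8: 1298   i=9: 3373     …   i=14: 356
  i=15: 288
Match at i=15, j=2: x = 15·18 + 2 = 272.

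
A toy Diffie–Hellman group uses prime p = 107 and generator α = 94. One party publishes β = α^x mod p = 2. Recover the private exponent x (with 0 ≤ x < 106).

Baby-step giant-step with m = ceil(sqrt(106)) = 11.
Baby table (94^j mod 107 for j=0..10):
  0:1  1:94  2:62  3:50  4:99  5:104  6:39  7:28
  8:64  9:24  10:9
Giant step factor: 94^(-11) ≡ 32 (mod 107).
Scan 2·32^i mod 107 for i = 0, 1, …:
  i=0: 2   i=1: 64
Match at i=1, j=8: x = 1·11 + 8 = 19.

19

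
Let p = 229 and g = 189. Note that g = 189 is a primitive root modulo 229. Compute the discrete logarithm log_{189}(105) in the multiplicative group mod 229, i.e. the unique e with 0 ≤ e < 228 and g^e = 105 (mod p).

Baby-step giant-step with m = ceil(sqrt(228)) = 16.
Baby table (189^j mod 229 for j=0..15):
  0:1  1:189  2:226  3:120  4:9  5:98  6:202  7:164
  8:81  9:195  10:215  11:102  12:42  13:152  14:103  15:2
Giant step factor: 189^(-16) ≡ 83 (mod 229).
Scan 105·83^i mod 229 for i = 0, 1, …:
  i=0: 105   i=1: 13   i=2: 163   i=3: 18
  i=4: 120
Match at i=4, j=3: e = 4·16 + 3 = 67.

67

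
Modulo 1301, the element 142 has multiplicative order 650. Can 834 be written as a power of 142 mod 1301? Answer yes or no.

834 ∈ ⟨142⟩ iff 834^650 ≡ 1 (mod 1301), since |⟨142⟩| = 650.
834^650 mod 1301 = 1300.
Since 1300 ≠ 1, 834 does not lie in the subgroup.

no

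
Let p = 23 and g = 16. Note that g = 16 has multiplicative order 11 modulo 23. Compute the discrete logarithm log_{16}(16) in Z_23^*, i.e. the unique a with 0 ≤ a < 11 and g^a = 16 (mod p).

1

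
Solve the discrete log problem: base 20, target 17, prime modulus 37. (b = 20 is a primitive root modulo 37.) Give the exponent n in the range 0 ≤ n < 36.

19

Successive powers of 20 modulo 37:
  20^0=1  20^1=20  20^2=30  20^3=8  20^4=12  20^5=18
  20^6=27  20^7=22  20^8=33  20^9=31  20^10=28  20^11=5
  20^12=26  20^13=2  20^14=3  20^15=23  20^16=16  20^17=24
  20^18=36  20^19=17
So 20^19 ≡ 17 (mod 37), giving n = 19.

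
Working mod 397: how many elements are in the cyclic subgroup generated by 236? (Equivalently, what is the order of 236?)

396

The order of 236 must divide p − 1 = 396 = 2^2 · 3^2 · 11.
Divisors: 1, 2, 3, 4, 6, 9, 11, 12, 18, 22, 33, 36, 44, 66, 99, 132, 198, 396.
Check each in increasing order: 236^1 ≡ 236;  236^2 ≡ 116;  236^3 ≡ 380;  236^4 ≡ 355;  236^6 ≡ 289;  236^9 ≡ 248;  236^11 ≡ 184;  236^12 ≡ 151;  236^18 ≡ 366;  236^22 ≡ 111;  236^33 ≡ 177;  236^36 ≡ 167;  236^44 ≡ 14;  236^66 ≡ 363;  236^99 ≡ 334;  236^132 ≡ 362;  236^198 ≡ 396;  236^396 ≡ 1.
Smallest exponent giving 1 is 396.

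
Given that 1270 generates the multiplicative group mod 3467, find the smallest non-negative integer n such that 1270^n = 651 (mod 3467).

1089

Baby-step giant-step with m = ceil(sqrt(3466)) = 59.
Baby table (1270^j mod 3467 for j=0..58):
  0:1  1:1270  2:745  3:3126  4:305  5:2513  6:1870  7:5
  8:2883  9:258  10:1762  11:1525  12:2164  13:2416  14:25  15:547
  16:1290  17:1876  18:691  19:419  20:1679  21:125  22:2735  23:2983
  24:2446  25:3455  26:2095  27:1461  28:625  29:3274  30:1047  31:1829
  32:3407  33:74  34:371  35:3125  36:2502  37:1768  38:2211  39:3167
  40:370  41:1855  42:1757  43:2109  44:1906  45:654  46:1967  47:1850
  48:2341  49:1851  50:144  51:2596  52:3270  53:2901  54:2316  55:1304
  56:2321  57:720  58:2579
Giant step factor: 1270^(-59) ≡ 2756 (mod 3467).
Scan 651·2756^i mod 3467 for i = 0, 1, …:
  i=0: 651   i=1: 1717   i=2: 3064   i=3: 2239
  i=4: 2891   i=5: 430   i=6: 2833   i=7: 64
  i=8: 3034   i=9: 2767     …   i=17: 3187
  i=18: 1461
Match at i=18, j=27: n = 18·59 + 27 = 1089.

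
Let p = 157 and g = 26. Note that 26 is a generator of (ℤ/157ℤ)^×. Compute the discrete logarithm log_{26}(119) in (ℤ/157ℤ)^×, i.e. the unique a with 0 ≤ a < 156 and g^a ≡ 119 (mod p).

Successive powers of 26 modulo 157:
  26^0=1  26^1=26  26^2=48  26^3=149  26^4=106  26^5=87
  26^6=64  26^7=94  26^8=89  26^9=116  26^10=33  26^11=73
  26^12=14  26^13=50  26^14=44  26^15=45  26^16=71  26^17=119
So 26^17 ≡ 119 (mod 157), giving a = 17.

17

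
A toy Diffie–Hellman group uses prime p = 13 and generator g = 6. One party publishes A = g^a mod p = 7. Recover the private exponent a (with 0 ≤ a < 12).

Successive powers of 6 modulo 13:
  6^0=1  6^1=6  6^2=10  6^3=8  6^4=9  6^5=2
  6^6=12  6^7=7
So 6^7 ≡ 7 (mod 13), giving a = 7.

7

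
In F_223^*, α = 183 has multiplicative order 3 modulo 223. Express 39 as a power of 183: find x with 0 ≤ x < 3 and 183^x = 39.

2

Successive powers of 183 modulo 223:
  183^0=1  183^1=183  183^2=39
So 183^2 ≡ 39 (mod 223), giving x = 2.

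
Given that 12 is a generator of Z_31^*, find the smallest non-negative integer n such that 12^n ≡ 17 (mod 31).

Successive powers of 12 modulo 31:
  12^0=1  12^1=12  12^2=20  12^3=23  12^4=28  12^5=26
  12^6=2  12^7=24  12^8=9  12^9=15  12^10=25  12^11=21
  12^12=4  12^13=17
So 12^13 ≡ 17 (mod 31), giving n = 13.

13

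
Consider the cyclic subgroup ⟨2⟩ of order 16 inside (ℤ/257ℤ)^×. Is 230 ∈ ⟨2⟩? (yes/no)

230 ∈ ⟨2⟩ iff 230^16 ≡ 1 (mod 257), since |⟨2⟩| = 16.
230^16 mod 257 = 2.
Since 2 ≠ 1, 230 does not lie in the subgroup.

no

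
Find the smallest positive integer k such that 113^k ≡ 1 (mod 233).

116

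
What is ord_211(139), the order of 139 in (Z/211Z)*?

The order of 139 must divide p − 1 = 210 = 2 · 3 · 5 · 7.
Divisors: 1, 2, 3, 5, 6, 7, 10, 14, 15, 21, 30, 35, 42, 70, 105, 210.
Check each in increasing order: 139^1 ≡ 139;  139^2 ≡ 120;  139^3 ≡ 11;  139^5 ≡ 54;  139^6 ≡ 121;  139^7 ≡ 150;  139^10 ≡ 173;  139^14 ≡ 134;  139^15 ≡ 58;  139^21 ≡ 55;  139^30 ≡ 199;  139^35 ≡ 196;  139^42 ≡ 71;  139^70 ≡ 14;  139^105 ≡ 1.
Smallest exponent giving 1 is 105.

105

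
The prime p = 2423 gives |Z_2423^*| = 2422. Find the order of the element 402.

1211

The order of 402 must divide p − 1 = 2422 = 2 · 7 · 173.
Divisors: 1, 2, 7, 14, 173, 346, 1211, 2422.
Check each in increasing order: 402^1 ≡ 402;  402^2 ≡ 1686;  402^7 ≡ 89;  402^14 ≡ 652;  402^173 ≡ 155;  402^346 ≡ 2218;  402^1211 ≡ 1.
Smallest exponent giving 1 is 1211.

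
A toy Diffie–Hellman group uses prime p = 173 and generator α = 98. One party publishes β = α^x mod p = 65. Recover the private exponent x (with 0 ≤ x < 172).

Successive powers of 98 modulo 173:
  98^0=1  98^1=98  98^2=89  98^3=72  98^4=136  98^5=7
  98^6=167  98^7=104  98^8=158  98^9=87  98^10=49  98^11=131
  98^12=36  98^13=68  98^14=90  98^15=170  98^16=52  98^17=79
  98^18=130  98^19=111  98^20=152  98^21=18  98^22=34  98^23=45
  98^24=85  98^25=26  98^26=126  98^27=65
So 98^27 ≡ 65 (mod 173), giving x = 27.

27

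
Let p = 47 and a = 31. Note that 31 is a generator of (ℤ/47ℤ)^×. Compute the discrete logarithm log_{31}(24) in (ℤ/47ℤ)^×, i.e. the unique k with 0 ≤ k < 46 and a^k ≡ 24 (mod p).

40

Baby-step giant-step with m = ceil(sqrt(46)) = 7.
Baby table (31^j mod 47 for j=0..6):
  0:1  1:31  2:21  3:40  4:18  5:41  6:2
Giant step factor: 31^(-7) ≡ 22 (mod 47).
Scan 24·22^i mod 47 for i = 0, 1, …:
  i=0: 24   i=1: 11   i=2: 7   i=3: 13
  i=4: 4   i=5: 41
Match at i=5, j=5: k = 5·7 + 5 = 40.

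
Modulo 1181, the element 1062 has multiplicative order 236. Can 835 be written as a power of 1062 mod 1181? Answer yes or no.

835 ∈ ⟨1062⟩ iff 835^236 ≡ 1 (mod 1181), since |⟨1062⟩| = 236.
835^236 mod 1181 = 1.
Since 1 = 1, 835 lies in the subgroup.

yes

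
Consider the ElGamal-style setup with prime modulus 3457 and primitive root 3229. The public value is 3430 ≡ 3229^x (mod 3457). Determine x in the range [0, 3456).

2082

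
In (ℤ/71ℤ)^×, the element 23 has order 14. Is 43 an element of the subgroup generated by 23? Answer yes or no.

43 ∈ ⟨23⟩ iff 43^14 ≡ 1 (mod 71), since |⟨23⟩| = 14.
43^14 mod 71 = 57.
Since 57 ≠ 1, 43 does not lie in the subgroup.

no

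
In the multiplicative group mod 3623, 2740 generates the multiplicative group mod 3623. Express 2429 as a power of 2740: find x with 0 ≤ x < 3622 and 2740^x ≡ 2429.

Baby-step giant-step with m = ceil(sqrt(3622)) = 61.
Baby table (2740^j mod 3623 for j=0..60):
  0:1  1:2740  2:744  3:2434  4:2840  5:3019  6:751  7:3499
  8:802  9:1942  10:2516  11:2894  12:2436  13:1074  14:884  15:1996
  16:1933  17:3217  18:3444  19:2268  20:875  21:2697  22:2483  23:3049
  24:3245  25:458  26:1362  27:190  28:2511  29:63  30:2339  31:3396
  32:1176  33:1393  34:1801  35:214  36:3057  37:3427  38:2787  39:2719
  40:1172  41:1302  42:2448  43:1347  44:2566  45:2220  46:3406  47:3215
  48:1587  49:780  50:3253  51:640  52:68  53:1547  54:3493  55:2477
  56:1101  57:2404  58:346  59:2437  60:191
Giant step factor: 2740^(-61) ≡ 385 (mod 3623).
Scan 2429·385^i mod 3623 for i = 0, 1, …:
  i=0: 2429   i=1: 431   i=2: 2900   i=3: 616
  i=4: 1665   i=5: 3377   i=6: 3111   i=7: 2145
  i=8: 3404   i=9: 2637     …   i=48: 1584
  i=49: 1176
Match at i=49, j=32: x = 49·61 + 32 = 3021.

3021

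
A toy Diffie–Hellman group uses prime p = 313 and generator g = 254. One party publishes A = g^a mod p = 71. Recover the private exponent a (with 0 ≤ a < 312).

306

Baby-step giant-step with m = ceil(sqrt(312)) = 18.
Baby table (254^j mod 313 for j=0..17):
  0:1  1:254  2:38  3:262  4:192  5:253  6:97  7:224
  8:243  9:61  10:157  11:127  12:19  13:131  14:96  15:283
  16:205  17:112
Giant step factor: 254^(-18) ≡ 152 (mod 313).
Scan 71·152^i mod 313 for i = 0, 1, …:
  i=0: 71   i=1: 150   i=2: 264   i=3: 64
  i=4: 25   i=5: 44   i=6: 115   i=7: 265
  i=8: 216   i=9: 280     …   i=16: 278
  i=17: 1
Match at i=17, j=0: a = 17·18 + 0 = 306.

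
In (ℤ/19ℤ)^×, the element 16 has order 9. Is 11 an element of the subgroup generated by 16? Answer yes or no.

yes

⟨16⟩ has order 9; its elements mod 19 are {1, 4, 5, 6, 7, 9, 11, 16, 17}.
11 is in this set.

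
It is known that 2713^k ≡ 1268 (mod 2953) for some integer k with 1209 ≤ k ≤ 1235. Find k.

1222

Compute 2713^1209 mod 2953 = 872, then multiply by 2713 repeatedly:
  2713^1209=872  2713^1210=383  2713^1211=2576  2713^1212=1890  2713^1213=1162
  2713^1214=1655  2713^1215=1455  2713^1216=2207  2713^1217=1860  2713^1218=2456
  2713^1219=1160  2713^1220=2135  2713^1221=1422  2713^1222=1268
Found 1268 at exponent 1222.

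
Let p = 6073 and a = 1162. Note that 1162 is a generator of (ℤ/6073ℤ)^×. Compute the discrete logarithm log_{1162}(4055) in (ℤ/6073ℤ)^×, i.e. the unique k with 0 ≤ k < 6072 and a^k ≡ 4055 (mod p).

Baby-step giant-step with m = ceil(sqrt(6072)) = 78.
Baby table (1162^j mod 6073 for j=0..77):
  0:1  1:1162  2:2038  3:5759  4:5585  5:3806  6:1428  7:1407
  8:1297  9:1010  10:1531  11:5706  12:4729  13:5106  14:5924  15:2979
  16:6061  17:4275  18:5909  19:3768  20:5856  21:2912  22:1083  23:1335
  24:2655  25:26  26:5920  27:4404  28:3982  29:5531  30:1788  31:690
  32:144  33:3357  34:1968  35:3368  36:2604  37:1494  38:5223  39:2199
  40:4578  41:5761  42:1836  43:1809  44:800  45:431  46:2836  47:3866
  48:4345  49:2227  50:676  51:2095  52:5190  53:291  54:4127  55:3977
  56:5794  57:3744  58:2260  59:2584  60:2546  61:901  62:2406  63:2192
  64:2517  65:3641  66:4034  67:5225  68:4523  69:2581  70:5133  71:860
  72:3348  73:3656  74:3245  75:5430  76:5886  77:1334
Giant step factor: 1162^(-78) ≡ 4690 (mod 6073).
Scan 4055·4690^i mod 6073 for i = 0, 1, …:
  i=0: 4055   i=1: 3387   i=2: 4135   i=3: 2061
  i=4: 3947   i=5: 926   i=6: 745   i=7: 2075
  i=8: 2804   i=9: 2715   i=10: 4342   i=11: 1211
  i=12: 1335
Match at i=12, j=23: k = 12·78 + 23 = 959.

959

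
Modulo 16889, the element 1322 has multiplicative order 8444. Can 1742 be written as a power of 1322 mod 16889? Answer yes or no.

yes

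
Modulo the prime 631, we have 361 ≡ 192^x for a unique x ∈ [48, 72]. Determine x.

68

Compute 192^48 mod 631 = 92, then multiply by 192 repeatedly:
  192^48=92  192^49=627  192^50=494  192^51=198  192^52=156
  192^53=295  192^54=481  192^55=226  192^56=484  192^57=171
  192^58=20  192^59=54  192^60=272  192^61=482  192^62=418
  192^63=119  192^64=132  192^65=104  192^66=407  192^67=531
  192^68=361
Found 361 at exponent 68.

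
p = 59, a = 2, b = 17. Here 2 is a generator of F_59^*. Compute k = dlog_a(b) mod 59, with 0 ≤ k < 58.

Baby-step giant-step with m = ceil(sqrt(58)) = 8.
Baby table (2^j mod 59 for j=0..7):
  0:1  1:2  2:4  3:8  4:16  5:32  6:5  7:10
Giant step factor: 2^(-8) ≡ 3 (mod 59).
Scan 17·3^i mod 59 for i = 0, 1, …:
  i=0: 17   i=1: 51   i=2: 35   i=3: 46
  i=4: 20   i=5: 1
Match at i=5, j=0: k = 5·8 + 0 = 40.

40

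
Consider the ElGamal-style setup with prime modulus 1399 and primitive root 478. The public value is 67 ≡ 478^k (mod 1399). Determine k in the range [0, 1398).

1363

Baby-step giant-step with m = ceil(sqrt(1398)) = 38.
Baby table (478^j mod 1399 for j=0..37):
  0:1  1:478  2:447  3:1018  4:1151  5:371  6:1064  7:755
  8:1347  9:326  10:539  11:226  12:305  13:294  14:632  15:1311
  16:1305  17:1235  18:1351  19:839  20:928  21:101  22:712  23:379
  24:691  25:134  26:1097  27:1140  28:709  29:344  30:749  31:1277
  32:442  33:27  34:315  35:877  36:905  37:299
Giant step factor: 478^(-38) ≡ 356 (mod 1399).
Scan 67·356^i mod 1399 for i = 0, 1, …:
  i=0: 67   i=1: 69   i=2: 781   i=3: 1034
  i=4: 167   i=5: 694   i=6: 840   i=7: 1053
  i=8: 1335   i=9: 999     …   i=34: 452
  i=35: 27
Match at i=35, j=33: k = 35·38 + 33 = 1363.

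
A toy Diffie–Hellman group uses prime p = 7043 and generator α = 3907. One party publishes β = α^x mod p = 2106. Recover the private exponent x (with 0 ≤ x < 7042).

5803

Baby-step giant-step with m = ceil(sqrt(7042)) = 84.
Baby table (3907^j mod 7043 for j=0..83):
  0:1  1:3907  2:2468  3:609  4:5872  5:2853  6:4645  7:5247
  8:4899  9:4562  10:4944  11:4302  12:3316  13:3535  14:6965  15:5146
  16:4700  17:1799  18:6822  19:2842  20:3926  21:6271  22:5243  23:3357
  24:1733  25:2508  26:1943  27:5990  28:6084  29:63  30:6679  31:538
  32:3152  33:3700  34:3664  35:3872  36:6583  37:5788  38:5686  39:1580
  40:3392  41:4661  42:4372  43:2129  44:220  45:294  46:649  47:163
  48:2971  49:833  50:665  51:6331  52:201  53:3534  54:3058  55:2678
  56:4091  57:2970  58:3969  59:5240  60:5722  61:1372  62:681  63:5456
  64:4474  65:6235  66:5451  67:6068  68:938  69:2406  70:4880  71:759
  72:310  73:6817  74:4436  75:5672  76:3226  77:4055  78:3178  79:6680
  80:4445  81:5620  82:4309  83:2493
Giant step factor: 3907^(-84) ≡ 4496 (mod 7043).
Scan 2106·4496^i mod 7043 for i = 0, 1, …:
  i=0: 2106   i=1: 2784   i=2: 1453   i=3: 3827
  i=4: 143   i=5: 2015   i=6: 2142   i=7: 2651
  i=8: 2140   i=9: 702     …   i=68: 645
  i=69: 5247
Match at i=69, j=7: x = 69·84 + 7 = 5803.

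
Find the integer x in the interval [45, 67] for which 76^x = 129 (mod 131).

58

Compute 76^45 mod 131 = 47, then multiply by 76 repeatedly:
  76^45=47  76^46=35  76^47=40  76^48=27  76^49=87
  76^50=62  76^51=127  76^52=89  76^53=83  76^54=20
  76^55=79  76^56=109  76^57=31  76^58=129
Found 129 at exponent 58.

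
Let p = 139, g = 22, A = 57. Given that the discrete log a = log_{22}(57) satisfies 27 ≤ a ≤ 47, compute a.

Compute 22^27 mod 139 = 95, then multiply by 22 repeatedly:
  22^27=95  22^28=5  22^29=110  22^30=57
Found 57 at exponent 30.

30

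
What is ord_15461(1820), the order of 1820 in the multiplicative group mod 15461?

3092

The order of 1820 must divide p − 1 = 15460 = 2^2 · 5 · 773.
Divisors: 1, 2, 4, 5, 10, 20, 773, 1546, 3092, 3865, 7730, 15460.
Check each in increasing order: 1820^1 ≡ 1820;  1820^2 ≡ 3746;  1820^4 ≡ 9389;  1820^5 ≡ 3575;  1820^10 ≡ 9839;  1820^20 ≡ 4600;  1820^773 ≡ 4521;  1820^1546 ≡ 15460;  1820^3092 ≡ 1.
Smallest exponent giving 1 is 3092.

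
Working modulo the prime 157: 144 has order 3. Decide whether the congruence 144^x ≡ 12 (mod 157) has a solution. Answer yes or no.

yes

12 ∈ ⟨144⟩ iff 12^3 ≡ 1 (mod 157), since |⟨144⟩| = 3.
12^3 mod 157 = 1.
Since 1 = 1, 12 lies in the subgroup.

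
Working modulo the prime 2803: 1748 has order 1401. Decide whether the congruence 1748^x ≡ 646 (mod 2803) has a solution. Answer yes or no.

646 ∈ ⟨1748⟩ iff 646^1401 ≡ 1 (mod 2803), since |⟨1748⟩| = 1401.
646^1401 mod 2803 = 2802.
Since 2802 ≠ 1, 646 does not lie in the subgroup.

no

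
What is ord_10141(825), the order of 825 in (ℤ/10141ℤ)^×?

The order of 825 must divide p − 1 = 10140 = 2^2 · 3 · 5 · 13^2.
Divisors: 1, 2, 3, 4, 5, 6, 10, 12, 13, 15, 20, 26, 30, 39, 52, 60, 65, 78, 130, 156, 169, 195, 260, 338, 390, 507, 676, 780, 845, 1014, 1690, 2028, 2535, 3380, 5070, 10140.
Check each in increasing order: 825^1 ≡ 825;  825^2 ≡ 1178;  825^3 ≡ 8455;  825^4 ≡ 8508;  825^5 ≡ 1528;  825^6 ≡ 3116;  825^10 ≡ 2354;  825^12 ≡ 4519;  825^13 ≡ 6428;  825^15 ≡ 6998;  825^20 ≡ 4330;  825^26 ≡ 4750;  825^30 ≡ 1115;  825^39 ≡ 8590;  825^52 ≡ 8916;  825^60 ≡ 6023;  825^65 ≡ 5257;  825^78 ≡ 2184;  825^130 ≡ 1824;  825^156 ≡ 3586;  825^169 ≡ 315;  825^195 ≡ 5523;  825^260 ≡ 728;  825^338 ≡ 7956;  825^390 ≡ 9542;  825^507 ≡ 1313;  825^676 ≡ 7955;  825^780 ≡ 3866;  825^845 ≡ 998;  825^1014 ≡ 10140;  825^1690 ≡ 2186;  825^2028 ≡ 1.
Smallest exponent giving 1 is 2028.

2028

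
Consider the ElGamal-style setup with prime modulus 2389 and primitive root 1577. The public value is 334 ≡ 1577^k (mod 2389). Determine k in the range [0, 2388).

1074

Baby-step giant-step with m = ceil(sqrt(2388)) = 49.
Baby table (1577^j mod 2389 for j=0..48):
  0:1  1:1577  2:2369  3:1906  4:400  5:104  6:1556  7:309
  8:2326  9:987  10:1260  11:1761  12:1079  13:615  14:2310  15:2034
  16:1580  17:2322  18:1846  19:1340  20:1304  21:1868  22:199  23:864
  24:798  25:1832  26:763  27:1584  28:1463  29:1766  30:1797  31:515
  32:2284  33:1645  34:2100  35:546  36:1002  37:1025  38:1461  39:1001
  40:1837  41:1481  42:1484  43:1437  44:1377  45:2317  46:1128  47:1440
  48:1330
Giant step factor: 1577^(-49) ≡ 1104 (mod 2389).
Scan 334·1104^i mod 2389 for i = 0, 1, …:
  i=0: 334   i=1: 830   i=2: 1333   i=3: 8
  i=4: 1665   i=5: 1019   i=6: 2146   i=7: 1685
  i=8: 1598   i=9: 1110     …   i=20: 2337
  i=21: 2317
Match at i=21, j=45: k = 21·49 + 45 = 1074.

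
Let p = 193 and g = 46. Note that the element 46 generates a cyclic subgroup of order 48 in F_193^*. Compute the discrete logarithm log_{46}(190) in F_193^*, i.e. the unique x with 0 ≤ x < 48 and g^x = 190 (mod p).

Baby-step giant-step with m = ceil(sqrt(48)) = 7.
Baby table (46^j mod 193 for j=0..6):
  0:1  1:46  2:186  3:64  4:49  5:131  6:43
Giant step factor: 46^(-7) ≡ 189 (mod 193).
Scan 190·189^i mod 193 for i = 0, 1, …:
  i=0: 190   i=1: 12   i=2: 145   i=3: 192
  i=4: 4   i=5: 177   i=6: 64
Match at i=6, j=3: x = 6·7 + 3 = 45.

45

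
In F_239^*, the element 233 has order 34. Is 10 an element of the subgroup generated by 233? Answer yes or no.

10 ∈ ⟨233⟩ iff 10^34 ≡ 1 (mod 239), since |⟨233⟩| = 34.
10^34 mod 239 = 24.
Since 24 ≠ 1, 10 does not lie in the subgroup.

no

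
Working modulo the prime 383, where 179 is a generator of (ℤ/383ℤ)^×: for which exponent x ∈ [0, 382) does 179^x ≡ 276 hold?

200

Baby-step giant-step with m = ceil(sqrt(382)) = 20.
Baby table (179^j mod 383 for j=0..19):
  0:1  1:179  2:252  3:297  4:309  5:159  6:119  7:236
  8:114  9:107  10:3  11:154  12:373  13:125  14:161  15:94
  16:357  17:325  18:342  19:321
Giant step factor: 179^(-20) ≡ 298 (mod 383).
Scan 276·298^i mod 383 for i = 0, 1, …:
  i=0: 276   i=1: 286   i=2: 202   i=3: 65
  i=4: 220   i=5: 67   i=6: 50   i=7: 346
  i=8: 81   i=9: 9   i=10: 1
Match at i=10, j=0: x = 10·20 + 0 = 200.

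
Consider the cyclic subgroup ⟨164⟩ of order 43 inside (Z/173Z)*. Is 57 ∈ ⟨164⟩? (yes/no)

yes

57 ∈ ⟨164⟩ iff 57^43 ≡ 1 (mod 173), since |⟨164⟩| = 43.
57^43 mod 173 = 1.
Since 1 = 1, 57 lies in the subgroup.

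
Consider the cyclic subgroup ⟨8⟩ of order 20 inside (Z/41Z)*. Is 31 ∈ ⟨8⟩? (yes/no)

⟨8⟩ has order 20; its elements mod 41 are {1, 2, 4, 5, 8, 9, 10, 16, 18, 20, 21, 23, 25, 31, 32, 33, 36, 37, 39, 40}.
31 is in this set.

yes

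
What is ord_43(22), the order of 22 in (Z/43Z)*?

14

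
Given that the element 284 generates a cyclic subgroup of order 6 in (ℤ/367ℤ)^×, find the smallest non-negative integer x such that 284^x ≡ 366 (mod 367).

3

Successive powers of 284 modulo 367:
  284^0=1  284^1=284  284^2=283  284^3=366
So 284^3 ≡ 366 (mod 367), giving x = 3.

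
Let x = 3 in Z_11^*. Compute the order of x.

5

The order of 3 must divide p − 1 = 10 = 2 · 5.
Divisors: 1, 2, 5, 10.
Check each in increasing order: 3^1 ≡ 3;  3^2 ≡ 9;  3^5 ≡ 1.
Smallest exponent giving 1 is 5.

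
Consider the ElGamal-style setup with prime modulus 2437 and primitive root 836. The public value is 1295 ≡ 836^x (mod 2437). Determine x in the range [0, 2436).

62

Baby-step giant-step with m = ceil(sqrt(2436)) = 50.
Baby table (836^j mod 2437 for j=0..49):
  0:1  1:836  2:1914  3:1432  4:585  5:1660  6:1107  7:1829
  8:1045  9:1174  10:1790  11:122  12:2075  13:1993  14:1677  15:697
  16:249  17:1019  18:1371  19:766  20:1882  21:1487  22:262  23:2139
  24:1883  25:2323  26:2176  27:1134  28:31  29:1546  30:846  31:526
  32:1076  33:283  34:199  35:648  36:714  37:2276  38:1876  39:1345
  40:963  41:858  42:810  43:2111  44:408  45:2345  46:1072  47:1813
  48:2291  49:2231
Giant step factor: 836^(-50) ≡ 1827 (mod 2437).
Scan 1295·1827^i mod 2437 for i = 0, 1, …:
  i=0: 1295   i=1: 2075
Match at i=1, j=12: x = 1·50 + 12 = 62.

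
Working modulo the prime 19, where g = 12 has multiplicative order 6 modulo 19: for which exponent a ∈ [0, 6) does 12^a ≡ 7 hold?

4

Successive powers of 12 modulo 19:
  12^0=1  12^1=12  12^2=11  12^3=18  12^4=7
So 12^4 ≡ 7 (mod 19), giving a = 4.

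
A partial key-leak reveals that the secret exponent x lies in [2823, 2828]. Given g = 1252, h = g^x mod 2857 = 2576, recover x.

2827

Compute 1252^2823 mod 2857 = 1463, then multiply by 1252 repeatedly:
  1252^2823=1463  1252^2824=339  1252^2825=1592  1252^2826=1855  1252^2827=2576
Found 2576 at exponent 2827.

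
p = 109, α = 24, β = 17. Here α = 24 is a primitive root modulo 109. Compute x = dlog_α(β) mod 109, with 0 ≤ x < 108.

Baby-step giant-step with m = ceil(sqrt(108)) = 11.
Baby table (24^j mod 109 for j=0..10):
  0:1  1:24  2:31  3:90  4:89  5:65  6:34  7:53
  8:73  9:8  10:83
Giant step factor: 24^(-11) ≡ 40 (mod 109).
Scan 17·40^i mod 109 for i = 0, 1, …:
  i=0: 17   i=1: 26   i=2: 59   i=3: 71
  i=4: 6   i=5: 22   i=6: 8
Match at i=6, j=9: x = 6·11 + 9 = 75.

75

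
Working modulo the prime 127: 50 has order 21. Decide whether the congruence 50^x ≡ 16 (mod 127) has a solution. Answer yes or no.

yes

16 ∈ ⟨50⟩ iff 16^21 ≡ 1 (mod 127), since |⟨50⟩| = 21.
16^21 mod 127 = 1.
Since 1 = 1, 16 lies in the subgroup.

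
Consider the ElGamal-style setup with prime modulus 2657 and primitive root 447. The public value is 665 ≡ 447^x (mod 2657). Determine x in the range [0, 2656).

Baby-step giant-step with m = ceil(sqrt(2656)) = 52.
Baby table (447^j mod 2657 for j=0..51):
  0:1  1:447  2:534  3:2225  4:857  5:471  6:634  7:1756
  8:1117  9:2440  10:1310  11:1030  12:749  13:21  14:1416  15:586
  16:1556  17:2055  18:1920  19:29  20:2335  21:2201  22:757  23:940
  24:374  25:2444  26:441  27:509  28:1678  29:792  30:643  31:465
  32:609  33:1209  34:1052  35:2612  36:1141  37:2540  38:841  39:1290
  40:61  41:697  42:690  43:218  44:1794  45:2161  46:1476  47:836
  48:1712  49:48  50:200  51:1719
Giant step factor: 447^(-52) ≡ 2284 (mod 2657).
Scan 665·2284^i mod 2657 for i = 0, 1, …:
  i=0: 665   i=1: 1713   i=2: 1388   i=3: 391
  i=4: 292   i=5: 21
Match at i=5, j=13: x = 5·52 + 13 = 273.

273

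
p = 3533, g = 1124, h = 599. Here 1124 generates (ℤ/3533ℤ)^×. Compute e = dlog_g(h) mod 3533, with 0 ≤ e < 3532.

Baby-step giant-step with m = ceil(sqrt(3532)) = 60.
Baby table (1124^j mod 3533 for j=0..59):
  0:1  1:1124  2:2095  3:1802  4:1039  5:1946  6:377  7:3321
  8:1956  9:1018  10:3073  11:2311  12:809  13:1335  14:2548  15:2222
  16:3230  17:2129  18:1155  19:1609  20:3153  21:373  22:2358  23:642
  24:876  25:2450  26:1593  27:2834  28:2183  29:1790  30:1683  31:1537
  32:3484  33:1452  34:3335  35:27  36:2084  37:37  38:2725  39:3322
  40:3080  41:3113  42:1342  43:3350  44:2755  45:1712  46:2336  47:645
  48:715  49:1669  50:3466  51:2418  52:955  53:2921  54:1047  55:339
  56:3005  57:72  58:3202  59:2454
Giant step factor: 1124^(-60) ≡ 358 (mod 3533).
Scan 599·358^i mod 3533 for i = 0, 1, …:
  i=0: 599   i=1: 2462   i=2: 1679   i=3: 472
  i=4: 2925   i=5: 1382   i=6: 136   i=7: 2759
  i=8: 2015   i=9: 638     …   i=22: 2325
  i=23: 2095
Match at i=23, j=2: e = 23·60 + 2 = 1382.

1382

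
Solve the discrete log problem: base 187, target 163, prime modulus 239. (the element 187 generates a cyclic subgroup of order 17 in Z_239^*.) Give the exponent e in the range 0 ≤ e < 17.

Successive powers of 187 modulo 239:
  187^0=1  187^1=187  187^2=75  187^3=163
So 187^3 ≡ 163 (mod 239), giving e = 3.

3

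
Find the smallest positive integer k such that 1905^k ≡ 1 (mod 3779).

1889

The order of 1905 must divide p − 1 = 3778 = 2 · 1889.
Divisors: 1, 2, 1889, 3778.
Check each in increasing order: 1905^1 ≡ 1905;  1905^2 ≡ 1185;  1905^1889 ≡ 1.
Smallest exponent giving 1 is 1889.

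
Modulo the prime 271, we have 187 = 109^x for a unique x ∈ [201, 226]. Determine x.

Compute 109^201 mod 271 = 232, then multiply by 109 repeatedly:
  109^201=232  109^202=85  109^203=51  109^204=139  109^205=246
  109^206=256  109^207=262  109^208=103  109^209=116  109^210=178
  109^211=161  109^212=205  109^213=123  109^214=128  109^215=131
  109^216=187
Found 187 at exponent 216.

216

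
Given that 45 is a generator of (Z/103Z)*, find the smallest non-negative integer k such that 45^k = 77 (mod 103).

Baby-step giant-step with m = ceil(sqrt(102)) = 11.
Baby table (45^j mod 103 for j=0..10):
  0:1  1:45  2:68  3:73  4:92  5:20  6:76  7:21
  8:18  9:89  10:91
Giant step factor: 45^(-11) ≡ 70 (mod 103).
Scan 77·70^i mod 103 for i = 0, 1, …:
  i=0: 77   i=1: 34   i=2: 11   i=3: 49
  i=4: 31   i=5: 7   i=6: 78   i=7: 1
Match at i=7, j=0: k = 7·11 + 0 = 77.

77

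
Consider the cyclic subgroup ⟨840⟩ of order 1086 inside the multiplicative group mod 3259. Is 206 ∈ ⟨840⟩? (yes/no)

no

206 ∈ ⟨840⟩ iff 206^1086 ≡ 1 (mod 3259), since |⟨840⟩| = 1086.
206^1086 mod 3259 = 852.
Since 852 ≠ 1, 206 does not lie in the subgroup.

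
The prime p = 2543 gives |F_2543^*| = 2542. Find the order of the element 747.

The order of 747 must divide p − 1 = 2542 = 2 · 31 · 41.
Divisors: 1, 2, 31, 41, 62, 82, 1271, 2542.
Check each in increasing order: 747^1 ≡ 747;  747^2 ≡ 1092;  747^31 ≡ 1.
Smallest exponent giving 1 is 31.

31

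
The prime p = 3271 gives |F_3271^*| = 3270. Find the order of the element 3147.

1635

The order of 3147 must divide p − 1 = 3270 = 2 · 3 · 5 · 109.
Divisors: 1, 2, 3, 5, 6, 10, 15, 30, 109, 218, 327, 545, 654, 1090, 1635, 3270.
Check each in increasing order: 3147^1 ≡ 3147;  3147^2 ≡ 2292;  3147^3 ≡ 369;  3147^5 ≡ 1830;  3147^6 ≡ 2050;  3147^10 ≡ 2667;  3147^15 ≡ 278;  3147^30 ≡ 2051;  3147^109 ≡ 410;  3147^218 ≡ 1279;  3147^327 ≡ 1030;  3147^545 ≡ 2428;  3147^654 ≡ 1096;  3147^1090 ≡ 842;  3147^1635 ≡ 1.
Smallest exponent giving 1 is 1635.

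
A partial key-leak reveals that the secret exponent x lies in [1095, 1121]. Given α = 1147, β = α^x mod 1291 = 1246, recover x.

1097

Compute 1147^1095 mod 1291 = 887, then multiply by 1147 repeatedly:
  1147^1095=887  1147^1096=81  1147^1097=1246
Found 1246 at exponent 1097.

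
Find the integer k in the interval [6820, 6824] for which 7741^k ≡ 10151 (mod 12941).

Compute 7741^6820 mod 12941 = 4505, then multiply by 7741 repeatedly:
  7741^6820=4505  7741^6821=10151
Found 10151 at exponent 6821.

6821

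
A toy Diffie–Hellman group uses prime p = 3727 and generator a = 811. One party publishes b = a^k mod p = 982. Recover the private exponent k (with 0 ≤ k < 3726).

1151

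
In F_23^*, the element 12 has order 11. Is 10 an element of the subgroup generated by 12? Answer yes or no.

no

⟨12⟩ has order 11; its elements mod 23 are {1, 2, 3, 4, 6, 8, 9, 12, 13, 16, 18}.
10 is not in this set.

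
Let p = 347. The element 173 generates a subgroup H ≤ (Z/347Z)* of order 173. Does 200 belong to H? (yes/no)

no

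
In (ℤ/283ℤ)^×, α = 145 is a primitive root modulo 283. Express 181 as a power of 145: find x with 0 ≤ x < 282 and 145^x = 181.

Baby-step giant-step with m = ceil(sqrt(282)) = 17.
Baby table (145^j mod 283 for j=0..16):
  0:1  1:145  2:83  3:149  4:97  5:198  6:127  7:20
  8:70  9:245  10:150  11:242  12:281  13:276  14:117  15:268
  16:89
Giant step factor: 145^(-17) ≡ 5 (mod 283).
Scan 181·5^i mod 283 for i = 0, 1, …:
  i=0: 181   i=1: 56   i=2: 280   i=3: 268
Match at i=3, j=15: x = 3·17 + 15 = 66.

66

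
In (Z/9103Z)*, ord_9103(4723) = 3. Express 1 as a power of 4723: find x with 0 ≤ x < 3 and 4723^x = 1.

Successive powers of 4723 modulo 9103:
  4723^0=1
So 4723^0 ≡ 1 (mod 9103), giving x = 0.

0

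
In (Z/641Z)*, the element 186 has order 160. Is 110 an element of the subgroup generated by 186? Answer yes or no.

110 ∈ ⟨186⟩ iff 110^160 ≡ 1 (mod 641), since |⟨186⟩| = 160.
110^160 mod 641 = 1.
Since 1 = 1, 110 lies in the subgroup.

yes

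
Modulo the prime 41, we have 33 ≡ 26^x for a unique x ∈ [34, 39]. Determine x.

Compute 26^34 mod 41 = 33, then multiply by 26 repeatedly:
  26^34=33
Found 33 at exponent 34.

34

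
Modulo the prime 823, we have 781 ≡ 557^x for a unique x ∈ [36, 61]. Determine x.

Compute 557^36 mod 823 = 506, then multiply by 557 repeatedly:
  557^36=506  557^37=376  557^38=390  557^39=781
Found 781 at exponent 39.

39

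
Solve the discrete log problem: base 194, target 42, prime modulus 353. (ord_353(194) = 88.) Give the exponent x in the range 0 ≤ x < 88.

Baby-step giant-step with m = ceil(sqrt(88)) = 10.
Baby table (194^j mod 353 for j=0..9):
  0:1  1:194  2:218  3:285  4:222  5:2  6:35  7:83
  8:217  9:91
Giant step factor: 194^(-10) ≡ 265 (mod 353).
Scan 42·265^i mod 353 for i = 0, 1, …:
  i=0: 42   i=1: 187   i=2: 135   i=3: 122
  i=4: 207   i=5: 140   i=6: 35
Match at i=6, j=6: x = 6·10 + 6 = 66.

66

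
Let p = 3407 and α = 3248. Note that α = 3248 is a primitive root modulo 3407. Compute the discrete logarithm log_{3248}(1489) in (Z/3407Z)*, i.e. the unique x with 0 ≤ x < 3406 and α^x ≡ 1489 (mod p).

Baby-step giant-step with m = ceil(sqrt(3406)) = 59.
Baby table (3248^j mod 3407 for j=0..58):
  0:1  1:3248  2:1432  3:581  4:3017  5:684  6:268  7:1679
  8:2192  9:2393  10:1097  11:2741  12:277  13:248  14:1452  15:808
  16:994  17:2083  18:2689  19:1731  20:738  21:1903  22:646  23:2903
  24:1775  25:556  26:178  27:2361  28:2778  29:1208  30:2127  31:2507
  32:6  33:2453  34:1778  35:79  36:1067  37:697  38:1608  39:3260
  40:2931  41:730  42:3175  43:2818  44:1662  45:1488  46:1898  47:1441
  48:2557  49:2277  50:2506  51:165  52:1021  53:1197  54:469  55:383
  56:429  57:3336  58:1068
Giant step factor: 3248^(-59) ≡ 19 (mod 3407).
Scan 1489·19^i mod 3407 for i = 0, 1, …:
  i=0: 1489   i=1: 1035   i=2: 2630   i=3: 2272
  i=4: 2284   i=5: 2512   i=6: 30   i=7: 570
  i=8: 609   i=9: 1350     …   i=19: 935
  i=20: 730
Match at i=20, j=41: x = 20·59 + 41 = 1221.

1221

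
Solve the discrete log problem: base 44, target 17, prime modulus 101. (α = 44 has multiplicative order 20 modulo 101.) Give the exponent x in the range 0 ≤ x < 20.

2

Successive powers of 44 modulo 101:
  44^0=1  44^1=44  44^2=17
So 44^2 ≡ 17 (mod 101), giving x = 2.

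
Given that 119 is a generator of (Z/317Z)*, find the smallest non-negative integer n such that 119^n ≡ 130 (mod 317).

Baby-step giant-step with m = ceil(sqrt(316)) = 18.
Baby table (119^j mod 317 for j=0..17):
  0:1  1:119  2:213  3:304  4:38  5:84  6:169  7:140
  8:176  9:22  10:82  11:248  12:31  13:202  14:263  15:231
  16:227  17:68
Giant step factor: 119^(-18) ≡ 112 (mod 317).
Scan 130·112^i mod 317 for i = 0, 1, …:
  i=0: 130   i=1: 295   i=2: 72   i=3: 139
  i=4: 35   i=5: 116   i=6: 312   i=7: 74
  i=8: 46   i=9: 80   i=10: 84
Match at i=10, j=5: n = 10·18 + 5 = 185.

185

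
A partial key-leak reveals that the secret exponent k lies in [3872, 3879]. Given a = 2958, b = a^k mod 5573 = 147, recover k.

Compute 2958^3872 mod 5573 = 548, then multiply by 2958 repeatedly:
  2958^3872=548  2958^3873=4814  2958^3874=797  2958^3875=147
Found 147 at exponent 3875.

3875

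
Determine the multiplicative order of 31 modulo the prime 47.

The order of 31 must divide p − 1 = 46 = 2 · 23.
Divisors: 1, 2, 23, 46.
Check each in increasing order: 31^1 ≡ 31;  31^2 ≡ 21;  31^23 ≡ 46;  31^46 ≡ 1.
Smallest exponent giving 1 is 46.

46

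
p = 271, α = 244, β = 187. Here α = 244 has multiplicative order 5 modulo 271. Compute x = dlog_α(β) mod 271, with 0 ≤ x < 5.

2

Successive powers of 244 modulo 271:
  244^0=1  244^1=244  244^2=187
So 244^2 ≡ 187 (mod 271), giving x = 2.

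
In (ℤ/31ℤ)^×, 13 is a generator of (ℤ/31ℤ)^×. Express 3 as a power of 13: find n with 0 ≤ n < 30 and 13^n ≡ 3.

11

Successive powers of 13 modulo 31:
  13^0=1  13^1=13  13^2=14  13^3=27  13^4=10  13^5=6
  13^6=16  13^7=22  13^8=7  13^9=29  13^10=5  13^11=3
So 13^11 ≡ 3 (mod 31), giving n = 11.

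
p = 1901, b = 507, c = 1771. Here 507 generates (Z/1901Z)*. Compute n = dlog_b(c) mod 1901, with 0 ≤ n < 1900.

1747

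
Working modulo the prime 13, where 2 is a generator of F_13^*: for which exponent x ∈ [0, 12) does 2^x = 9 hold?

Successive powers of 2 modulo 13:
  2^0=1  2^1=2  2^2=4  2^3=8  2^4=3  2^5=6
  2^6=12  2^7=11  2^8=9
So 2^8 ≡ 9 (mod 13), giving x = 8.

8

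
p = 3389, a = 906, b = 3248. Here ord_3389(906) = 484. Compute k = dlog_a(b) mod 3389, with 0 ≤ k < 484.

340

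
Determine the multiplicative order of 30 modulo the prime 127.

63

The order of 30 must divide p − 1 = 126 = 2 · 3^2 · 7.
Divisors: 1, 2, 3, 6, 7, 9, 14, 18, 21, 42, 63, 126.
Check each in increasing order: 30^1 ≡ 30;  30^2 ≡ 11;  30^3 ≡ 76;  30^6 ≡ 61;  30^7 ≡ 52;  30^9 ≡ 64;  30^14 ≡ 37;  30^18 ≡ 32;  30^21 ≡ 19;  30^42 ≡ 107;  30^63 ≡ 1.
Smallest exponent giving 1 is 63.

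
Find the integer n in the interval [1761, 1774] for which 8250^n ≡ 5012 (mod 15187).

1764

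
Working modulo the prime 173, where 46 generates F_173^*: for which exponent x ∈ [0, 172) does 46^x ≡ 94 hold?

Baby-step giant-step with m = ceil(sqrt(172)) = 14.
Baby table (46^j mod 173 for j=0..13):
  0:1  1:46  2:40  3:110  4:43  5:75  6:163  7:59
  8:119  9:111  10:89  11:115  12:100  13:102
Giant step factor: 46^(-14) ≡ 33 (mod 173).
Scan 94·33^i mod 173 for i = 0, 1, …:
  i=0: 94   i=1: 161   i=2: 123   i=3: 80
  i=4: 45   i=5: 101   i=6: 46
Match at i=6, j=1: x = 6·14 + 1 = 85.

85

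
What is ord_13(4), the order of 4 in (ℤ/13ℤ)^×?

The order of 4 must divide p − 1 = 12 = 2^2 · 3.
Divisors: 1, 2, 3, 4, 6, 12.
Check each in increasing order: 4^1 ≡ 4;  4^2 ≡ 3;  4^3 ≡ 12;  4^4 ≡ 9;  4^6 ≡ 1.
Smallest exponent giving 1 is 6.

6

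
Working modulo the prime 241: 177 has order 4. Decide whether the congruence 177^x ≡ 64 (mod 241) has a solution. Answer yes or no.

yes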